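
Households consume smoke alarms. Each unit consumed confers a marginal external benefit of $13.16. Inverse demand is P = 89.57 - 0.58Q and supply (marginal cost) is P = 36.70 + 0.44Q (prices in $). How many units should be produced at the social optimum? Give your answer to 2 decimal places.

Social marginal benefit = demand + MEB = 102.73 - 0.58Q.
Set SMB = MC: 102.73 - 0.58Q = 36.70 + 0.44Q → Q* = 64.7353.

Q* = 64.74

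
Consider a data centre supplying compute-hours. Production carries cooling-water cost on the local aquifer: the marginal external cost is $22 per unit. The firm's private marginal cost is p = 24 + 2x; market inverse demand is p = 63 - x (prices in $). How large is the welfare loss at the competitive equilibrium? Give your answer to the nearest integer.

DWL = $81

Market equilibrium (private): 24 + 2x = 63 - x → x_m = 13.0000.
Social marginal cost = private MC + MEC = 46 + 2x.
Set SMC = demand: 46 + 2x = 63 - x → x* = 5.6667.
Height of the DWL triangle at x_m is SMC(x_m) − demand(x_m) = MEC(x_m) = 22.0000.
DWL = ½ × 7.3333 × 22.0000 = 80.6663.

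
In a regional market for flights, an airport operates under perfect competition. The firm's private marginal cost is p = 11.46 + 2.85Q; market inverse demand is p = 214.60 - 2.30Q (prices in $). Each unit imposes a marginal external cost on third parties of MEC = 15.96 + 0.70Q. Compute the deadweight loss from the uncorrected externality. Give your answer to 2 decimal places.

DWL = $162.26

Market equilibrium (private): 11.46 + 2.85Q = 214.60 - 2.30Q → Q_m = 39.4447.
Social marginal cost = private MC + MEC = 27.42 + 3.55Q.
Set SMC = demand: 27.42 + 3.55Q = 214.60 - 2.30Q → Q* = 31.9966.
Between Q* and Q_m the wedge SMC − demand runs linearly from 0 to MEC(Q_m), so the loss is a triangle.
DWL = ½ × 7.4481 × 43.5713 = 162.2617.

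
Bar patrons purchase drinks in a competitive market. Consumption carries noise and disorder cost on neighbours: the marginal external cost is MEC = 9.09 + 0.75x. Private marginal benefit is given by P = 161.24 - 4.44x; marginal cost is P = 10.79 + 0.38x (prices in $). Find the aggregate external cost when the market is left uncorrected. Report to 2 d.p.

$649.09

Market equilibrium (private): 10.79 + 0.38x = 161.24 - 4.44x → x_m = 31.2137.
Total external cost = ∫₀^{x_m} (9.09 + 0.75x) dx = 9.09×31.2137 + ½×0.75×31.2137² = 649.0932.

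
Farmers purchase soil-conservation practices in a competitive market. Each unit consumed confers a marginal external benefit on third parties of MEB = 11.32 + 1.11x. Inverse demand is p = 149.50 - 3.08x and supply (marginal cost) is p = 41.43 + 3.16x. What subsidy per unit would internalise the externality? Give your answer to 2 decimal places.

Social marginal benefit = demand + MEB = 160.82 - 1.97x.
Set SMB = MC: 160.82 - 1.97x = 41.43 + 3.16x → x* = 23.2729.
The Pigouvian subsidy equals MEB at x*: 11.32 + 1.11×23.2729 = 37.1529.

subsidy = 37.15 per unit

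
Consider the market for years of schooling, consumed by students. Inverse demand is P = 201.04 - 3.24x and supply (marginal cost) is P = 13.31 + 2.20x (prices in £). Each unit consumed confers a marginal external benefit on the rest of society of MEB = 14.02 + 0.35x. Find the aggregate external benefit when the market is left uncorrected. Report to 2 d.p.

£692.22

Market equilibrium (private): 13.31 + 2.20x = 201.04 - 3.24x → x_m = 34.5092.
Total external benefit = ∫₀^{x_m} (14.02 + 0.35x) dx = 14.02×34.5092 + ½×0.35×34.5092² = 692.2238.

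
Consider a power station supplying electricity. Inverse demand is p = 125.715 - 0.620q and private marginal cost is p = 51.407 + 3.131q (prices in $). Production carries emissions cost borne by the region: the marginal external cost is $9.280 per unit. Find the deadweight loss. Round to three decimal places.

Market equilibrium (private): 51.407 + 3.131q = 125.715 - 0.620q → q_m = 19.8102.
Social marginal cost = private MC + MEC = 60.687 + 3.131q.
Set SMC = demand: 60.687 + 3.131q = 125.715 - 0.620q → q* = 17.3362.
The welfare-loss triangle has base |q_m − q*| and height MEC(q_m) (the vertical gap between SMC and demand is zero at q* and MEC at q_m).
DWL = ½ × 2.4740 × 9.2800 = 11.4794.

DWL = $11.479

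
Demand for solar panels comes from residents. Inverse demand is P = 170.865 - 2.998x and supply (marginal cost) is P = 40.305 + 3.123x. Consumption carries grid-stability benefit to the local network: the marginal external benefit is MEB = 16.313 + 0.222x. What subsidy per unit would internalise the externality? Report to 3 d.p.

Social marginal benefit = demand + MEB = 187.178 - 2.776x.
Set SMB = MC: 187.178 - 2.776x = 40.305 + 3.123x → x* = 24.8979.
The Pigouvian subsidy equals MEB at x*: 16.313 + 0.222×24.8979 = 21.8403.

subsidy = 21.840 per unit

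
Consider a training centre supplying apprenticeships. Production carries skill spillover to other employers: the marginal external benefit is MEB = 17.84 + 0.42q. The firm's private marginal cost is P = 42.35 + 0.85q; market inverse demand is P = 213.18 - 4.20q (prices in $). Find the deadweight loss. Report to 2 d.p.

DWL = $110.91

Market equilibrium (private): 42.35 + 0.85q = 213.18 - 4.20q → q_m = 33.8277.
Social marginal cost = private MC − MEB = 24.51 + 0.43q.
Set SMC = demand: 24.51 + 0.43q = 213.18 - 4.20q → q* = 40.7495.
The welfare-loss triangle has base |q_m − q*| and height MEB(q_m) (the vertical gap between SMC and demand is zero at q* and MEB at q_m).
DWL = ½ × 6.9218 × 32.0476 = 110.9135.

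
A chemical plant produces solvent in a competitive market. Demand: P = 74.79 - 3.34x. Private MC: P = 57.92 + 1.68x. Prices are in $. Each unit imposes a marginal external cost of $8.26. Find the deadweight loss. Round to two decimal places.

Market equilibrium (private): 57.92 + 1.68x = 74.79 - 3.34x → x_m = 3.3606.
Social marginal cost = private MC + MEC = 66.18 + 1.68x.
Set SMC = demand: 66.18 + 1.68x = 74.79 - 3.34x → x* = 1.7151.
The loss is the area between SMC and demand from x* to x_m; with linear curves that's a triangle of height MEC(x_m).
DWL = ½ × 1.6455 × 8.2600 = 6.7959.

DWL = $6.80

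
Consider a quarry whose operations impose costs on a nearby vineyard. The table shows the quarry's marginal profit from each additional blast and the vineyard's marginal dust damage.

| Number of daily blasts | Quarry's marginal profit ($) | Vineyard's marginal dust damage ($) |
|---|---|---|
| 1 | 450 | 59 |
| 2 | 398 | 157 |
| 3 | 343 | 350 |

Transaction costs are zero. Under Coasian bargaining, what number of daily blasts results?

2

Bargaining reaches the level where marginal profit last exceeds marginal dust damage.
That holds through level 2 (398 ≥ 157) but not at 3 (343 < 350).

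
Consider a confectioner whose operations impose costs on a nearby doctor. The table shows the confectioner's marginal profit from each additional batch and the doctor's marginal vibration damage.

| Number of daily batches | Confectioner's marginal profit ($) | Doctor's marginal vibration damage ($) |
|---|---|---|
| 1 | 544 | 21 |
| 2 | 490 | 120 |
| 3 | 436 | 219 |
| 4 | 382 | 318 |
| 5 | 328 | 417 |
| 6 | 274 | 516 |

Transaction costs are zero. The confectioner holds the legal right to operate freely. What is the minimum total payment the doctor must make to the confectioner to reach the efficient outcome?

$602

Left alone the confectioner would choose level 6 (marginal profit stays positive).
Efficient level: k* = 4 (marginal profit ≥ marginal vibration damage through 4).
The doctor must at least cover the confectioner's forgone profit from cutting 6→4: 328 + 274 = 602.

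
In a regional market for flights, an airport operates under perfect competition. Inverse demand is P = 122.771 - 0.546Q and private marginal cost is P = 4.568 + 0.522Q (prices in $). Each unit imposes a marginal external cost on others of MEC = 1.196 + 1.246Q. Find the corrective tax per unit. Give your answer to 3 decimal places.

tax = $64.200 per unit

Social marginal cost = private MC + MEC = 5.764 + 1.768Q.
Set SMC = demand: 5.764 + 1.768Q = 122.771 - 0.546Q → Q* = 50.5648.
The Pigouvian tax equals MEC at Q*: 1.196 + 1.246×50.5648 = 64.1997.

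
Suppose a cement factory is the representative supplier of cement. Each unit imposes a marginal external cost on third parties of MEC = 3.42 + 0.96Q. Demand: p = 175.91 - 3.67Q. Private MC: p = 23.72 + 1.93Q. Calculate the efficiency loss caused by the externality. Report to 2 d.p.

Market equilibrium (private): 23.72 + 1.93Q = 175.91 - 3.67Q → Q_m = 27.1768.
Social marginal cost = private MC + MEC = 27.14 + 2.89Q.
Set SMC = demand: 27.14 + 2.89Q = 175.91 - 3.67Q → Q* = 22.6784.
The welfare-loss triangle has base |Q_m − Q*| and height MEC(Q_m) (the vertical gap between SMC and demand is zero at Q* and MEC at Q_m).
DWL = ½ × 4.4984 × 29.5097 = 66.3732.

DWL = 66.37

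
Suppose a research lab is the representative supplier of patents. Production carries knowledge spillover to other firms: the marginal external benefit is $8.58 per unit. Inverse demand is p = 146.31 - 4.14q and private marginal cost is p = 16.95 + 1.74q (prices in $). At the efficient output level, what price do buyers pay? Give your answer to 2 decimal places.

P = $49.19

Social marginal cost = private MC − MEB = 8.37 + 1.74q.
Set SMC = demand: 8.37 + 1.74q = 146.31 - 4.14q → q* = 23.4592.
Consumer price on the demand curve at q*: 146.31 − 4.14×23.4592 = 49.1889.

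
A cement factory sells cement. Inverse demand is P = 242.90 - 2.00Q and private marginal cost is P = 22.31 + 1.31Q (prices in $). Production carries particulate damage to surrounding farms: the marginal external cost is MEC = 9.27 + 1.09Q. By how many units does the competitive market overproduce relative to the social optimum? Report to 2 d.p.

Market equilibrium (private): 22.31 + 1.31Q = 242.90 - 2.00Q → Q_m = 66.6435.
Social marginal cost = private MC + MEC = 31.58 + 2.40Q.
Set SMC = demand: 31.58 + 2.40Q = 242.90 - 2.00Q → Q* = 48.0273.
Gap = |66.6435 − 48.0273| = 18.6162.

18.62 units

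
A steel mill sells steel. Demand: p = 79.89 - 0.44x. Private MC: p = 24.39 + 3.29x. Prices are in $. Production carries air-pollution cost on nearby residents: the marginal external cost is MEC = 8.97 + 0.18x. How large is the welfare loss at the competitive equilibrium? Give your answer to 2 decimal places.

Market equilibrium (private): 24.39 + 3.29x = 79.89 - 0.44x → x_m = 14.8794.
Social marginal cost = private MC + MEC = 33.36 + 3.47x.
Set SMC = demand: 33.36 + 3.47x = 79.89 - 0.44x → x* = 11.9003.
The loss is the area between SMC and demand from x* to x_m; with linear curves that's a triangle of height MEC(x_m).
DWL = ½ × 2.9791 × 11.6483 = 17.3507.

DWL = $17.35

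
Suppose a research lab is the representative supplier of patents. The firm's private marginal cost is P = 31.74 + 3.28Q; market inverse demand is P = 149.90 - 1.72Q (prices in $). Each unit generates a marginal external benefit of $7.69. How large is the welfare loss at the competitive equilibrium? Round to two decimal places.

Market equilibrium (private): 31.74 + 3.28Q = 149.90 - 1.72Q → Q_m = 23.6320.
Social marginal cost = private MC − MEB = 24.05 + 3.28Q.
Set SMC = demand: 24.05 + 3.28Q = 149.90 - 1.72Q → Q* = 25.1700.
The welfare-loss triangle has base |Q_m − Q*| and height MEB(Q_m) (the vertical gap between SMC and demand is zero at Q* and MEB at Q_m).
DWL = ½ × 1.5380 × 7.6900 = 5.9136.

DWL = $5.91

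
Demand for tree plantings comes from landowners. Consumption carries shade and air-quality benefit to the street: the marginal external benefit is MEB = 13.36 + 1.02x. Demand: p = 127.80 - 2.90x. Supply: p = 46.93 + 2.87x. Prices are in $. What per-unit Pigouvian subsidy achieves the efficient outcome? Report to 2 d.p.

Social marginal benefit = demand + MEB = 141.16 - 1.88x.
Set SMB = MC: 141.16 - 1.88x = 46.93 + 2.87x → x* = 19.8379.
The Pigouvian subsidy equals MEB at x*: 13.36 + 1.02×19.8379 = 33.5947.

subsidy = $33.59 per unit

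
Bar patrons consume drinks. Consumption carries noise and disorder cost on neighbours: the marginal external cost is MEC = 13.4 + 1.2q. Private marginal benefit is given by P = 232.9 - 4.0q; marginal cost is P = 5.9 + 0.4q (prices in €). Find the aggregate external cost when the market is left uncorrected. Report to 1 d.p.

€2288.3

Market equilibrium (private): 5.9 + 0.4q = 232.9 - 4.0q → q_m = 51.5909.
Total external cost = ∫₀^{q_m} (13.4 + 1.2q) dq = 13.4×51.5909 + ½×1.2×51.5909² = 2288.2906.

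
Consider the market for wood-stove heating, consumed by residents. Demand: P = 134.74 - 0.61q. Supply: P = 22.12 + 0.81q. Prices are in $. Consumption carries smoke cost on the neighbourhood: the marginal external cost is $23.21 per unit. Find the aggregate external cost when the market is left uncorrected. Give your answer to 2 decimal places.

$1840.78

Market equilibrium (private): 22.12 + 0.81q = 134.74 - 0.61q → q_m = 79.3099.
Total external cost = MEC × q_m = 23.21 × 79.3099 = 1840.7828.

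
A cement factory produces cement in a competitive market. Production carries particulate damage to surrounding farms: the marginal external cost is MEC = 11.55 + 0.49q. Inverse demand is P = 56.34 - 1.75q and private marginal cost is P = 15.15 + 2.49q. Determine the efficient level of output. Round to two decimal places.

Social marginal cost = private MC + MEC = 26.70 + 2.98q.
Set SMC = demand: 26.70 + 2.98q = 56.34 - 1.75q → q* = 6.2664.

q* = 6.27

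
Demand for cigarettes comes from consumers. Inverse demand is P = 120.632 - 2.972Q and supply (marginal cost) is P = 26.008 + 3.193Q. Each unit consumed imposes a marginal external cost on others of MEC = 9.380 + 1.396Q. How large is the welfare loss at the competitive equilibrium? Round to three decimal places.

DWL = 62.759

Market equilibrium (private): 26.008 + 3.193Q = 120.632 - 2.972Q → Q_m = 15.3486.
Social marginal benefit = demand − MEC = 111.252 - 4.368Q.
Set SMB = MC: 111.252 - 4.368Q = 26.008 + 3.193Q → Q* = 11.2742.
The loss is the area between SMB and MC from Q* to Q_m; with linear curves that's a triangle of height MEC(Q_m).
DWL = ½ × 4.0744 × 30.8066 = 62.7592.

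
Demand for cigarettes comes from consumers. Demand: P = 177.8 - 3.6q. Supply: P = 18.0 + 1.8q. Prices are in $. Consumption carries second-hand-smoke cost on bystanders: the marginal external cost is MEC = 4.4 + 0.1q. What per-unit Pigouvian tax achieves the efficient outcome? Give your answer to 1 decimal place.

tax = $7.2 per unit

Social marginal benefit = demand − MEC = 173.4 - 3.7q.
Set SMB = MC: 173.4 - 3.7q = 18.0 + 1.8q → q* = 28.2545.
The Pigouvian tax equals MEC at q*: 4.4 + 0.1×28.2545 = 7.2255.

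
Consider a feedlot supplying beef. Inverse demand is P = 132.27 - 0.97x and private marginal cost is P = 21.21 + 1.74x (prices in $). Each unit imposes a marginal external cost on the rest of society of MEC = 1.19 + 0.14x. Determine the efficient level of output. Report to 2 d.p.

Social marginal cost = private MC + MEC = 22.40 + 1.88x.
Set SMC = demand: 22.40 + 1.88x = 132.27 - 0.97x → x* = 38.5509.

x* = 38.55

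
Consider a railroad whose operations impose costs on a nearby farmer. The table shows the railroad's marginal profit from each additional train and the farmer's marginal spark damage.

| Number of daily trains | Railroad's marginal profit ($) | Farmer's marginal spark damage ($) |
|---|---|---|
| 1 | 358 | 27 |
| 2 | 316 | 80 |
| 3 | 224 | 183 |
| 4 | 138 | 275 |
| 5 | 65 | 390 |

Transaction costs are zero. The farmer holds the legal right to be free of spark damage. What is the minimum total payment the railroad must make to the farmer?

Efficient level: marginal profit ≥ marginal spark damage through level 3, so k* = 3.
With the farmer holding the right, the railroad must at least compensate total damage at k*: 27 + 80 + 183 = 290.

$290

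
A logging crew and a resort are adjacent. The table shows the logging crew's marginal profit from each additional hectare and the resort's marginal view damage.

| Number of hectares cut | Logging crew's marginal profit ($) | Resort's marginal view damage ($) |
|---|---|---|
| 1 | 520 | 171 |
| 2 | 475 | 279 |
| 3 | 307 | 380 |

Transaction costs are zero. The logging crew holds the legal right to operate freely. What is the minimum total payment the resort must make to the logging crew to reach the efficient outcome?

$307

Left alone the logging crew would choose level 3 (marginal profit stays positive).
Efficient level: k* = 2 (marginal profit ≥ marginal view damage through 2).
The resort must at least cover the logging crew's forgone profit from cutting 3→2: 307 = 307.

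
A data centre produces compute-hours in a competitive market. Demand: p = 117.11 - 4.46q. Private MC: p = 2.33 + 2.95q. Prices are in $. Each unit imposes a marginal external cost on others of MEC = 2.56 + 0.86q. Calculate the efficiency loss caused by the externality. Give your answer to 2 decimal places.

Market equilibrium (private): 2.33 + 2.95q = 117.11 - 4.46q → q_m = 15.4899.
Social marginal cost = private MC + MEC = 4.89 + 3.81q.
Set SMC = demand: 4.89 + 3.81q = 117.11 - 4.46q → q* = 13.5695.
The loss is the area between SMC and demand from q* to q_m; with linear curves that's a triangle of height MEC(q_m).
DWL = ½ × 1.9204 × 15.8813 = 15.2492.

DWL = $15.25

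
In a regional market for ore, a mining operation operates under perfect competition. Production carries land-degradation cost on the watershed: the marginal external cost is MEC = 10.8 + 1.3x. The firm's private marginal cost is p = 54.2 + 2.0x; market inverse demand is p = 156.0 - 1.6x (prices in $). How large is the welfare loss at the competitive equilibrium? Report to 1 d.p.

DWL = $230.8

Market equilibrium (private): 54.2 + 2.0x = 156.0 - 1.6x → x_m = 28.2778.
Social marginal cost = private MC + MEC = 65.0 + 3.3x.
Set SMC = demand: 65.0 + 3.3x = 156.0 - 1.6x → x* = 18.5714.
The loss is the area between SMC and demand from x* to x_m; with linear curves that's a triangle of height MEC(x_m).
DWL = ½ × 9.7064 × 47.5611 = 230.8235.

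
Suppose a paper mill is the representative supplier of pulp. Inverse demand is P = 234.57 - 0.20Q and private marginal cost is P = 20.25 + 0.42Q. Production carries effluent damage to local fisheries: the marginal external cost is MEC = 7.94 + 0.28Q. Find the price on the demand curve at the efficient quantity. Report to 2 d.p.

Social marginal cost = private MC + MEC = 28.19 + 0.70Q.
Set SMC = demand: 28.19 + 0.70Q = 234.57 - 0.20Q → Q* = 229.3111.
Consumer price on the demand curve at Q*: 234.57 − 0.20×229.3111 = 188.7078.

P = 188.71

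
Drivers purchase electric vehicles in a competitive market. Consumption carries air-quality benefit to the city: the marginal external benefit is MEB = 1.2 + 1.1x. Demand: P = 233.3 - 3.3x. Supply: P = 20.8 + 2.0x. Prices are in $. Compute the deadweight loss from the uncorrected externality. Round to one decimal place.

DWL = $244.3

Market equilibrium (private): 20.8 + 2.0x = 233.3 - 3.3x → x_m = 40.0943.
Social marginal benefit = demand + MEB = 234.5 - 2.2x.
Set SMB = MC: 234.5 - 2.2x = 20.8 + 2.0x → x* = 50.8810.
Height of the DWL triangle at x_m is SMB(x_m) − MC(x_m) = MEB(x_m) = 45.3038.
DWL = ½ × 10.7867 × 45.3038 = 244.3392.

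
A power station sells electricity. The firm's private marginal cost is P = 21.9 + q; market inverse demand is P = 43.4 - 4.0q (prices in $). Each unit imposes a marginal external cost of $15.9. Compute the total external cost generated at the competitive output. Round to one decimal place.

Market equilibrium (private): 21.9 + q = 43.4 - 4.0q → q_m = 4.3000.
Total external cost = MEC × q_m = 15.9 × 4.3000 = 68.3700.

$68.4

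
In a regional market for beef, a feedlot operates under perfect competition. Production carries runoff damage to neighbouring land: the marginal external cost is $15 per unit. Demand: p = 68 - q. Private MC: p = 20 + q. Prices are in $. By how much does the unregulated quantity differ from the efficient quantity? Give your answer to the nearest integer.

Market equilibrium (private): 20 + q = 68 - q → q_m = 24.0000.
Social marginal cost = private MC + MEC = 35 + q.
Set SMC = demand: 35 + q = 68 - q → q* = 16.5000.
Gap = |24.0000 − 16.5000| = 7.5000.

8 units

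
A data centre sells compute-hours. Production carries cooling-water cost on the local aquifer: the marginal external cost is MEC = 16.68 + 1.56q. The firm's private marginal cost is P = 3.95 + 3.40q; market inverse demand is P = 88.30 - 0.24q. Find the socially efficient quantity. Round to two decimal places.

Social marginal cost = private MC + MEC = 20.63 + 4.96q.
Set SMC = demand: 20.63 + 4.96q = 88.30 - 0.24q → q* = 13.0135.

q* = 13.01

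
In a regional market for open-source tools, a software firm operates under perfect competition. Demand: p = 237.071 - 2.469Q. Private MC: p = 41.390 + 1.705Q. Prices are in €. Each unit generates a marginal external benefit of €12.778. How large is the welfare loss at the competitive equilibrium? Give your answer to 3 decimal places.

Market equilibrium (private): 41.390 + 1.705Q = 237.071 - 2.469Q → Q_m = 46.8809.
Social marginal cost = private MC − MEB = 28.612 + 1.705Q.
Set SMC = demand: 28.612 + 1.705Q = 237.071 - 2.469Q → Q* = 49.9423.
The loss is the area between SMC and demand from Q* to Q_m; with linear curves that's a triangle of height MEB(Q_m).
DWL = ½ × 3.0614 × 12.7780 = 19.5593.

DWL = €19.559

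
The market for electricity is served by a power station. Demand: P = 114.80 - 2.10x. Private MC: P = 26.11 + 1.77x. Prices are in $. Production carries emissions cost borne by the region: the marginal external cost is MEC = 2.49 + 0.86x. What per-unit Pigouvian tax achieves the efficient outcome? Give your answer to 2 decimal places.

Social marginal cost = private MC + MEC = 28.60 + 2.63x.
Set SMC = demand: 28.60 + 2.63x = 114.80 - 2.10x → x* = 18.2241.
The Pigouvian tax equals MEC at x*: 2.49 + 0.86×18.2241 = 18.1627.

tax = $18.16 per unit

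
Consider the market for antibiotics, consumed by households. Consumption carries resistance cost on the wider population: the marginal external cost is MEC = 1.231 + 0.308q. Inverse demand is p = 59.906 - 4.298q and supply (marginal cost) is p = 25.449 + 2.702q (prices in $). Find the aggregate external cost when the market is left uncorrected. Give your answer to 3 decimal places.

Market equilibrium (private): 25.449 + 2.702q = 59.906 - 4.298q → q_m = 4.9224.
Total external cost = ∫₀^{q_m} (1.231 + 0.308q) dq = 1.231×4.9224 + ½×0.308×4.9224² = 9.7909.

$9.791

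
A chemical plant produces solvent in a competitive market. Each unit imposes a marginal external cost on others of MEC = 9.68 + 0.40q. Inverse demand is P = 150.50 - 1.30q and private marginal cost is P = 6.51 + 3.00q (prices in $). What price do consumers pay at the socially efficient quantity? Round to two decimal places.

Social marginal cost = private MC + MEC = 16.19 + 3.40q.
Set SMC = demand: 16.19 + 3.40q = 150.50 - 1.30q → q* = 28.5766.
Consumer price on the demand curve at q*: 150.50 − 1.30×28.5766 = 113.3504.

P = $113.35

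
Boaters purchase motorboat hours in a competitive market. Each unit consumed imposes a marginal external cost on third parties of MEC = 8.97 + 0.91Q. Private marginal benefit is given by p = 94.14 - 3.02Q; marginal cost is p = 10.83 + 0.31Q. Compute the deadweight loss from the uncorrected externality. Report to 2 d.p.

DWL = 118.77

Market equilibrium (private): 10.83 + 0.31Q = 94.14 - 3.02Q → Q_m = 25.0180.
Social marginal benefit = demand − MEC = 85.17 - 3.93Q.
Set SMB = MC: 85.17 - 3.93Q = 10.83 + 0.31Q → Q* = 17.5330.
Height of the DWL triangle at Q_m is MC(Q_m) − SMB(Q_m) = MEC(Q_m) = 31.7364.
DWL = ½ × 7.4850 × 31.7364 = 118.7735.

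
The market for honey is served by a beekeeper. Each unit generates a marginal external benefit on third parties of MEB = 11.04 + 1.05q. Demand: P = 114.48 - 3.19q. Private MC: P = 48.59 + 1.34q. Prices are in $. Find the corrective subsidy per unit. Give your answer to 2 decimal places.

Social marginal cost = private MC − MEB = 37.55 + 0.29q.
Set SMC = demand: 37.55 + 0.29q = 114.48 - 3.19q → q* = 22.1063.
The Pigouvian subsidy equals MEB at q*: 11.04 + 1.05×22.1063 = 34.2516.

subsidy = $34.25 per unit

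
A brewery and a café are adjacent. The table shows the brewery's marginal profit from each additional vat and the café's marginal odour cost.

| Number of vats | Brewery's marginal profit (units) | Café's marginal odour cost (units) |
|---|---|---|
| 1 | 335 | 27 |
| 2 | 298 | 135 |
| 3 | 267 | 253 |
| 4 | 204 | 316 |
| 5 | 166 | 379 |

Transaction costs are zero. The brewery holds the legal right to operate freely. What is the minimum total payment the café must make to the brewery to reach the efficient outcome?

Left alone the brewery would choose level 5 (marginal profit stays positive).
Efficient level: k* = 3 (marginal profit ≥ marginal odour cost through 3).
The café must at least cover the brewery's forgone profit from cutting 5→3: 204 + 166 = 370.

370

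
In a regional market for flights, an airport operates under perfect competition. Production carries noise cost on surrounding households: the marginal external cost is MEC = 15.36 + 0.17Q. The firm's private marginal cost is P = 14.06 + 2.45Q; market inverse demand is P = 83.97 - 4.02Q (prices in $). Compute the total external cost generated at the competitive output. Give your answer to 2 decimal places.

Market equilibrium (private): 14.06 + 2.45Q = 83.97 - 4.02Q → Q_m = 10.8053.
Total external cost = ∫₀^{Q_m} (15.36 + 0.17Q) dQ = 15.36×10.8053 + ½×0.17×10.8053² = 175.8935.

$175.89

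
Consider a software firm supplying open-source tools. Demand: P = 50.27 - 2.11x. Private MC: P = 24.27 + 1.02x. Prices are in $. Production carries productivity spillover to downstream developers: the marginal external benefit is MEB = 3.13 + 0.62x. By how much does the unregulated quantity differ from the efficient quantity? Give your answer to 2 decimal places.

Market equilibrium (private): 24.27 + 1.02x = 50.27 - 2.11x → x_m = 8.3067.
Social marginal cost = private MC − MEB = 21.14 + 0.40x.
Set SMC = demand: 21.14 + 0.40x = 50.27 - 2.11x → x* = 11.6056.
Gap = |8.3067 − 11.6056| = 3.2989.

3.30 units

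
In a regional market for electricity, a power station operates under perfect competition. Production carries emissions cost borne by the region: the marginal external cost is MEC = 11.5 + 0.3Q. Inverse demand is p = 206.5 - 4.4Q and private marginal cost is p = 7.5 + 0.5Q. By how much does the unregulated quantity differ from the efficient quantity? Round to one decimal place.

4.6 units

Market equilibrium (private): 7.5 + 0.5Q = 206.5 - 4.4Q → Q_m = 40.6122.
Social marginal cost = private MC + MEC = 19.0 + 0.8Q.
Set SMC = demand: 19.0 + 0.8Q = 206.5 - 4.4Q → Q* = 36.0577.
Gap = |40.6122 − 36.0577| = 4.5545.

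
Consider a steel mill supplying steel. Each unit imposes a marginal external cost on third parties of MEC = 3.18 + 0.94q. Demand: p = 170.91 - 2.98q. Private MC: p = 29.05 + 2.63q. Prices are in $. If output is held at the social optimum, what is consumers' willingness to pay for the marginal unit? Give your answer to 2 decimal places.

Social marginal cost = private MC + MEC = 32.23 + 3.57q.
Set SMC = demand: 32.23 + 3.57q = 170.91 - 2.98q → q* = 21.1725.
Consumer price on the demand curve at q*: 170.91 − 2.98×21.1725 = 107.8160.

P = $107.82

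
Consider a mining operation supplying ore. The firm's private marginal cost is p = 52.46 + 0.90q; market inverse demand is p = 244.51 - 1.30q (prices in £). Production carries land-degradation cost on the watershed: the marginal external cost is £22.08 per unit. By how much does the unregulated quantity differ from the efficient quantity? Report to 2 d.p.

Market equilibrium (private): 52.46 + 0.90q = 244.51 - 1.30q → q_m = 87.2955.
Social marginal cost = private MC + MEC = 74.54 + 0.90q.
Set SMC = demand: 74.54 + 0.90q = 244.51 - 1.30q → q* = 77.2591.
Gap = |87.2955 − 77.2591| = 10.0364.

10.04 units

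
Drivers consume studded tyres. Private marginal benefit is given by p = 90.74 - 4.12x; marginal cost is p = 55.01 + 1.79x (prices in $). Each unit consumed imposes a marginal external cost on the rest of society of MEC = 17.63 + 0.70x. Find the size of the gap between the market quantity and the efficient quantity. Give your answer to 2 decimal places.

Market equilibrium (private): 55.01 + 1.79x = 90.74 - 4.12x → x_m = 6.0457.
Social marginal benefit = demand − MEC = 73.11 - 4.82x.
Set SMB = MC: 73.11 - 4.82x = 55.01 + 1.79x → x* = 2.7383.
Gap = |6.0457 − 2.7383| = 3.3074.

3.31 units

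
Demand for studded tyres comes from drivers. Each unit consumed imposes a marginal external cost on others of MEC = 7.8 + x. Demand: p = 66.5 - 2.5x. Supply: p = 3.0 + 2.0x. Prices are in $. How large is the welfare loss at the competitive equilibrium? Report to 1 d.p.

DWL = $43.6

Market equilibrium (private): 3.0 + 2.0x = 66.5 - 2.5x → x_m = 14.1111.
Social marginal benefit = demand − MEC = 58.7 - 3.5x.
Set SMB = MC: 58.7 - 3.5x = 3.0 + 2.0x → x* = 10.1273.
The loss is the area between SMB and MC from x* to x_m; with linear curves that's a triangle of height MEC(x_m).
DWL = ½ × 3.9838 × 21.9111 = 43.6447.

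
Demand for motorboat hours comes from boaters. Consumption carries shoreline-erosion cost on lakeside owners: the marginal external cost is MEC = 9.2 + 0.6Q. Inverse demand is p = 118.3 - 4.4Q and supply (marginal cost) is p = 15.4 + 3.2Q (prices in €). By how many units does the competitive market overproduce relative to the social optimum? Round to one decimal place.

Market equilibrium (private): 15.4 + 3.2Q = 118.3 - 4.4Q → Q_m = 13.5395.
Social marginal benefit = demand − MEC = 109.1 - 5.0Q.
Set SMB = MC: 109.1 - 5.0Q = 15.4 + 3.2Q → Q* = 11.4268.
Gap = |13.5395 − 11.4268| = 2.1127.

2.1 units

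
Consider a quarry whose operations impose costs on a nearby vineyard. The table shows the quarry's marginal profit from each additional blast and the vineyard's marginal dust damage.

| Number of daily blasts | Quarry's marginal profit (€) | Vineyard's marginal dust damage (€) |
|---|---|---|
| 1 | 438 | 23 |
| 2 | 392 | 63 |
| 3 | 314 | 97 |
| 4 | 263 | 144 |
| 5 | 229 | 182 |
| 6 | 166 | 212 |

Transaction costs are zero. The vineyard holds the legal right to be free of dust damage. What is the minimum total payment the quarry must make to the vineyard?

Efficient level: marginal profit ≥ marginal dust damage through level 5, so k* = 5.
With the vineyard holding the right, the quarry must at least compensate total damage at k*: 23 + 63 + 97 + 144 + 182 = 509.

€509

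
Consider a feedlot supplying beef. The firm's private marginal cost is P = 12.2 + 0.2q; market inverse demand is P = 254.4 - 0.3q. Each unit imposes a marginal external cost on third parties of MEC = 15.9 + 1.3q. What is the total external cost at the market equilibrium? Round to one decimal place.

Market equilibrium (private): 12.2 + 0.2q = 254.4 - 0.3q → q_m = 484.4000.
Total external cost = ∫₀^{q_m} (15.9 + 1.3q) dq = 15.9×484.4000 + ½×1.3×484.4000² = 160220.1440.

160220.1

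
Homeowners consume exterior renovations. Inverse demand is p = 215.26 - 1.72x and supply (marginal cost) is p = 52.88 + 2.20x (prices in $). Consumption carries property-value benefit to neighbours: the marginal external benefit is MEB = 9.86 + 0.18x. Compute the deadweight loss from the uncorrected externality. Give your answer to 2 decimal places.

Market equilibrium (private): 52.88 + 2.20x = 215.26 - 1.72x → x_m = 41.4235.
Social marginal benefit = demand + MEB = 225.12 - 1.54x.
Set SMB = MC: 225.12 - 1.54x = 52.88 + 2.20x → x* = 46.0535.
Between x* and x_m the wedge SMB − MC runs linearly from 0 to MEB(x_m), so the loss is a triangle.
DWL = ½ × 4.6300 × 17.3162 = 40.0870.

DWL = $40.09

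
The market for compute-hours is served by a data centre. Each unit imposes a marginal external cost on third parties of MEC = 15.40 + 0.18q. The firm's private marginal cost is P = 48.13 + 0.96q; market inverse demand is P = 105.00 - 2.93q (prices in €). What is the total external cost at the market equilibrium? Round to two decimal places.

€244.38

Market equilibrium (private): 48.13 + 0.96q = 105.00 - 2.93q → q_m = 14.6195.
Total external cost = ∫₀^{q_m} (15.40 + 0.18q) dq = 15.40×14.6195 + ½×0.18×14.6195² = 244.3760.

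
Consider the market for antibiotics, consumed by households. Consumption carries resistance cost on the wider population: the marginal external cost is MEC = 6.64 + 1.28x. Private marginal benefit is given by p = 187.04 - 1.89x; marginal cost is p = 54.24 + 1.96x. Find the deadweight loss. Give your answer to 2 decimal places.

Market equilibrium (private): 54.24 + 1.96x = 187.04 - 1.89x → x_m = 34.4935.
Social marginal benefit = demand − MEC = 180.40 - 3.17x.
Set SMB = MC: 180.40 - 3.17x = 54.24 + 1.96x → x* = 24.5926.
The loss is the area between SMB and MC from x* to x_m; with linear curves that's a triangle of height MEC(x_m).
DWL = ½ × 9.9009 × 50.7917 = 251.4418.

DWL = 251.44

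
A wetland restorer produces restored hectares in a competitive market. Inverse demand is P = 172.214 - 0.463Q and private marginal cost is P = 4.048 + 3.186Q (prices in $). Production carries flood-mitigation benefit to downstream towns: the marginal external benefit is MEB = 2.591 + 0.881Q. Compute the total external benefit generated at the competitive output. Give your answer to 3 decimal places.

$1054.974

Market equilibrium (private): 4.048 + 3.186Q = 172.214 - 0.463Q → Q_m = 46.0855.
Total external benefit = ∫₀^{Q_m} (2.591 + 0.881Q) dQ = 2.591×46.0855 + ½×0.881×46.0855² = 1054.9737.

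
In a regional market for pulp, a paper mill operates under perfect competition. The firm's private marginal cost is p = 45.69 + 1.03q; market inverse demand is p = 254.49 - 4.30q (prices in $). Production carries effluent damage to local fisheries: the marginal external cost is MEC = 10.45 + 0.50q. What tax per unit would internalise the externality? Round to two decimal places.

tax = $27.46 per unit

Social marginal cost = private MC + MEC = 56.14 + 1.53q.
Set SMC = demand: 56.14 + 1.53q = 254.49 - 4.30q → q* = 34.0223.
The Pigouvian tax equals MEC at q*: 10.45 + 0.50×34.0223 = 27.4612.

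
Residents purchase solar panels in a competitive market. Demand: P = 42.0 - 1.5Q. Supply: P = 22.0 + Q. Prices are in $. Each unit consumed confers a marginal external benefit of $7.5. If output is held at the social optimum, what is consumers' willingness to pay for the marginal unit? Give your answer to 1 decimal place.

P = $25.5

Social marginal benefit = demand + MEB = 49.5 - 1.5Q.
Set SMB = MC: 49.5 - 1.5Q = 22.0 + Q → Q* = 11.0000.
Consumer price on the demand curve at Q*: 42.0 − 1.5×11.0000 = 25.5000.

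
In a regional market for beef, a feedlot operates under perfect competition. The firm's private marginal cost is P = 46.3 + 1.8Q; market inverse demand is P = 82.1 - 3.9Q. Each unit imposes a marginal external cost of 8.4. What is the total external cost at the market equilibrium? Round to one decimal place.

Market equilibrium (private): 46.3 + 1.8Q = 82.1 - 3.9Q → Q_m = 6.2807.
Total external cost = MEC × Q_m = 8.4 × 6.2807 = 52.7579.

52.8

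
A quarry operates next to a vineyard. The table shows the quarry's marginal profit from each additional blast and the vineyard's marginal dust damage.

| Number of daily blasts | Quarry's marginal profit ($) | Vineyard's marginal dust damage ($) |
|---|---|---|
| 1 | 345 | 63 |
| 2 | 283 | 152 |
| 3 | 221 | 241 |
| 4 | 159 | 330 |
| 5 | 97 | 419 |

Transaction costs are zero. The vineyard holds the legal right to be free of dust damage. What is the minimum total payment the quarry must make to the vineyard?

$215

Efficient level: marginal profit ≥ marginal dust damage through level 2, so k* = 2.
With the vineyard holding the right, the quarry must at least compensate total damage at k*: 63 + 152 = 215.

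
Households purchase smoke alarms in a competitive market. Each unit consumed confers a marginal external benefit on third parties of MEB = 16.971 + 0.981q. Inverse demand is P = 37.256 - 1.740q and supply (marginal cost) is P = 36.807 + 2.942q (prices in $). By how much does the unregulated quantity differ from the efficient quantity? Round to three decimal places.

4.611 units

Market equilibrium (private): 36.807 + 2.942q = 37.256 - 1.740q → q_m = 0.0959.
Social marginal benefit = demand + MEB = 54.227 - 0.759q.
Set SMB = MC: 54.227 - 0.759q = 36.807 + 2.942q → q* = 4.7068.
Gap = |0.0959 − 4.7068| = 4.6109.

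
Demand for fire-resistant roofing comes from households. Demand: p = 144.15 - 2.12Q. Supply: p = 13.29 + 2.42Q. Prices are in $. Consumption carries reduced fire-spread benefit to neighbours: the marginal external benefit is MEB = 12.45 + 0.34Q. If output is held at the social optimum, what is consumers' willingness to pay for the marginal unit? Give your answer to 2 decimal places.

Social marginal benefit = demand + MEB = 156.60 - 1.78Q.
Set SMB = MC: 156.60 - 1.78Q = 13.29 + 2.42Q → Q* = 34.1214.
Consumer price on the demand curve at Q*: 144.15 − 2.12×34.1214 = 71.8126.

P = $71.81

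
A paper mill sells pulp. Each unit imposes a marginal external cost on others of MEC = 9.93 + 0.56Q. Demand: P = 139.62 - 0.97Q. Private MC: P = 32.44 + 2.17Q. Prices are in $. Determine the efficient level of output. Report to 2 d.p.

Q* = 26.28

Social marginal cost = private MC + MEC = 42.37 + 2.73Q.
Set SMC = demand: 42.37 + 2.73Q = 139.62 - 0.97Q → Q* = 26.2838.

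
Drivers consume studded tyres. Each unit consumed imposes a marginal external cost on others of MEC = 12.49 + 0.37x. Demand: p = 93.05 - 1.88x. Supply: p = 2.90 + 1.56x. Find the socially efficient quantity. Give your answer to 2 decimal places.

Social marginal benefit = demand − MEC = 80.56 - 2.25x.
Set SMB = MC: 80.56 - 2.25x = 2.90 + 1.56x → x* = 20.3832.

x* = 20.38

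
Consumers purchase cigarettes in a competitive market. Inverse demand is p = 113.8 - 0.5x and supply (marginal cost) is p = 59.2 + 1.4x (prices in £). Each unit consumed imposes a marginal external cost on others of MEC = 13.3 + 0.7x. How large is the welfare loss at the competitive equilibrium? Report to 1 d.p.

DWL = £214.7

Market equilibrium (private): 59.2 + 1.4x = 113.8 - 0.5x → x_m = 28.7368.
Social marginal benefit = demand − MEC = 100.5 - 1.2x.
Set SMB = MC: 100.5 - 1.2x = 59.2 + 1.4x → x* = 15.8846.
Height of the DWL triangle at x_m is MC(x_m) − SMB(x_m) = MEC(x_m) = 33.4158.
DWL = ½ × 12.8522 × 33.4158 = 214.7333.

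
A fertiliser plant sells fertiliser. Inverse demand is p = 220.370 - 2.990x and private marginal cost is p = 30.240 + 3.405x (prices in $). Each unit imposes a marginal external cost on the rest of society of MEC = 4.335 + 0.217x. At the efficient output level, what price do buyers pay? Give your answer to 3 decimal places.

Social marginal cost = private MC + MEC = 34.575 + 3.622x.
Set SMC = demand: 34.575 + 3.622x = 220.370 - 2.990x → x* = 28.0997.
Consumer price on the demand curve at x*: 220.370 − 2.990×28.0997 = 136.3519.

P = $136.352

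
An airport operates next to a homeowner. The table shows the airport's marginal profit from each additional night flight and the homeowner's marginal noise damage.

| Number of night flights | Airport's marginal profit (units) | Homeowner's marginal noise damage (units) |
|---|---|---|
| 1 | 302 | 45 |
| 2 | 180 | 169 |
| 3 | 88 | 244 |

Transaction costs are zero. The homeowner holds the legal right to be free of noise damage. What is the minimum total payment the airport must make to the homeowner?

Efficient level: marginal profit ≥ marginal noise damage through level 2, so k* = 2.
With the homeowner holding the right, the airport must at least compensate total damage at k*: 45 + 169 = 214.

214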